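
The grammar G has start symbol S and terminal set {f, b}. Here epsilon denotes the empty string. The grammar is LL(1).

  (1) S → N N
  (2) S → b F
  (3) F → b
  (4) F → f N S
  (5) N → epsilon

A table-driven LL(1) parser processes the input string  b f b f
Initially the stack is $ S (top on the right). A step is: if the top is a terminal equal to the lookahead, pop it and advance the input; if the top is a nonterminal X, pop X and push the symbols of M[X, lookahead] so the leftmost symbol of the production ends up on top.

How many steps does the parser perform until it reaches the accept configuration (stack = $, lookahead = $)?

13

step 1: stack=$ S  input=b f b f $  — expand S → b F
step 2: stack=$ F b  input=b f b f $  — match b
step 3: stack=$ F  input=f b f $  — expand F → f N S
step 4: stack=$ S N f  input=f b f $  — match f
step 5: stack=$ S N  input=b f $  — expand N → epsilon
step 6: stack=$ S  input=b f $  — expand S → b F
step 7: stack=$ F b  input=b f $  — match b
step 8: stack=$ F  input=f $  — expand F → f N S
step 9: stack=$ S N f  input=f $  — match f
step 10: stack=$ S N  input=$  — expand N → epsilon
step 11: stack=$ S  input=$  — expand S → N N
step 12: stack=$ N N  input=$  — expand N → epsilon
step 13: stack=$ N  input=$  — expand N → epsilon
Accept reached after 13 steps.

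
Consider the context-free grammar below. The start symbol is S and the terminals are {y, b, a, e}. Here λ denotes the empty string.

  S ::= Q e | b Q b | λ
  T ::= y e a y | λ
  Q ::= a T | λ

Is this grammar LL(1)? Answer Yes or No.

FIRST(S) = {λ, a, b, e}
FIRST(T) = {λ, y}
FIRST(Q) = {λ, a}
FOLLOW(S) = {$}
FOLLOW(T) = {b, e}
FOLLOW(Q) = {b, e}
Each cell of M receives at most one production.

Yes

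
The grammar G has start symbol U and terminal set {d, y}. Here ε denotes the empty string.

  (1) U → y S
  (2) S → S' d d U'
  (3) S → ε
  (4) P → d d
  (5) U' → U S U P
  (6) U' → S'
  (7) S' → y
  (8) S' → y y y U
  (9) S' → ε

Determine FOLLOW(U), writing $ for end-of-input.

{$, d, y}

FIRST(U) = {y}
FIRST(P) = {d}
FIRST(S') = {ε, y}
FIRST(S) = {ε, d, y}  (via S' d d U')
FIRST(U') = {ε, y}  (via U S U P, S')
FOLLOW(U) includes $ since U is the start symbol.
FOLLOW(U): in U'→U S U P (occurrence 1), U is followed by S U P with FIRST {d, y}; in U'→U S U P (occurrence 2), U is followed by P with FIRST {d}; in S'→y y y U, the suffix after U is empty, so FOLLOW(U) ⊇ FOLLOW(S') = {$, d, y}. Thus FOLLOW(U) = {$, d, y}.
FOLLOW(S): in U→y S, the suffix after S is empty, so FOLLOW(S) ⊇ FOLLOW(U) = {$, d, y}; in U'→U S U P, S is followed by U P with FIRST {y}. Thus FOLLOW(S) = {$, d, y}.
FOLLOW(U'): in S→S' d d U', the suffix after U' is empty, so FOLLOW(U') ⊇ FOLLOW(S) = {$, d, y}. Thus FOLLOW(U') = {$, d, y}.
FOLLOW(P): in U'→U S U P, the suffix after P is empty, so FOLLOW(P) ⊇ FOLLOW(U') = {$, d, y}. Thus FOLLOW(P) = {$, d, y}.
FOLLOW(S'): in S→S' d d U', S' is followed by d d U' with FIRST {d}; in U'→S', the suffix after S' is empty, so FOLLOW(S') ⊇ FOLLOW(U') = {$, d, y}. Thus FOLLOW(S') = {$, d, y}.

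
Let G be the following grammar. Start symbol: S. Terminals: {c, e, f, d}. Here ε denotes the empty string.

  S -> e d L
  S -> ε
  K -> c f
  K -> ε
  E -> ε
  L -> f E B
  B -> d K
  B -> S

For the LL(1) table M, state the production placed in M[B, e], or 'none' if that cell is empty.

B -> S

FIRST(S) = {ε, e}
FIRST(K) = {ε, c}
FIRST(E) = {ε}
FIRST(L) = {f}
FIRST(B) = {ε, d, e}  (via S)
FOLLOW(S) includes $ since S is the start symbol.
FOLLOW(L): in S->e d L, the suffix after L is empty, so FOLLOW(L) ⊇ FOLLOW(S) = {$}. Thus FOLLOW(L) = {$}.
FOLLOW(B): in L->f E B, the suffix after B is empty, so FOLLOW(B) ⊇ FOLLOW(L) = {$}. Thus FOLLOW(B) = {$}.
For B -> d K: FIRST(d K) = {d}, so it goes in M[B, t] for t ∈ {d}.
For B -> S: FIRST(S) = {ε, e}, so it goes in M[B, t] for t ∈ {e}; since ε ∈ FIRST, also for every t ∈ FOLLOW(B) = {$}.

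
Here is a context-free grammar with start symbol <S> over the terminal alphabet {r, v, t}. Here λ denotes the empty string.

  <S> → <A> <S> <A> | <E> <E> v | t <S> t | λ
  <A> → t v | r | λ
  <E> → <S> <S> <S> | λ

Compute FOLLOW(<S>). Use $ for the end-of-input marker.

FIRST(<A>): from <A>→t v we get {t}; from <A>→r we get {r}; from <A>→λ we get {λ}. So FIRST(<A>) = {λ, r, t}.
FIRST(<S>): from <S>→<A> <S> <A> we get {λ, r, t, v}; from <S>→<E> <E> v we get {r, t, v}; from <S>→t <S> t we get {t}; from <S>→λ we get {λ}. So FIRST(<S>) = {λ, r, t, v}.
FIRST(<E>): from <E>→<S> <S> <S> we get {λ, r, t, v}; from <E>→λ we get {λ}. So FIRST(<E>) = {λ, r, t, v}.
FOLLOW(<S>) includes $ since <S> is the start symbol.
FOLLOW(<E>): in <S>→<E> <E> v (occurrence 1), <E> is followed by <E> v with FIRST {r, t, v}; in <S>→<E> <E> v (occurrence 2), <E> is followed by v with FIRST {v}. Thus FOLLOW(<E>) = {r, t, v}.
FOLLOW(<S>): in <S>→<A> <S> <A>, <S> is followed by <A> with FIRST {λ, r, t}; in <S>→<A> <S> <A>, the suffix after <S> is nullable (adds nothing new); in <S>→t <S> t, <S> is followed by t with FIRST {t}; in <E>→<S> <S> <S> (occurrence 1), <S> is followed by <S> <S> with FIRST {λ, r, t, v}; in <E>→<S> <S> <S> (occurrence 1), the suffix after <S> is nullable, so FOLLOW(<S>) ⊇ FOLLOW(<E>) = {r, t, v}; in <E>→<S> <S> <S> (occurrence 2), <S> is followed by <S> with FIRST {λ, r, t, v}; in <E>→<S> <S> <S> (occurrence 2), the suffix after <S> is nullable, so FOLLOW(<S>) ⊇ FOLLOW(<E>) = {r, t, v}; in <E>→<S> <S> <S> (occurrence 3), the suffix after <S> is empty, so FOLLOW(<S>) ⊇ FOLLOW(<E>) = {r, t, v}. Thus FOLLOW(<S>) = {$, r, t, v}.
FOLLOW(<A>): in <S>→<A> <S> <A> (occurrence 1), <A> is followed by <S> <A> with FIRST {λ, r, t, v}; in <S>→<A> <S> <A> (occurrence 1), the suffix after <A> is nullable, so FOLLOW(<A>) ⊇ FOLLOW(<S>) = {$, r, t, v}; in <S>→<A> <S> <A> (occurrence 2), the suffix after <A> is empty, so FOLLOW(<A>) ⊇ FOLLOW(<S>) = {$, r, t, v}. Thus FOLLOW(<A>) = {$, r, t, v}.

{$, r, t, v}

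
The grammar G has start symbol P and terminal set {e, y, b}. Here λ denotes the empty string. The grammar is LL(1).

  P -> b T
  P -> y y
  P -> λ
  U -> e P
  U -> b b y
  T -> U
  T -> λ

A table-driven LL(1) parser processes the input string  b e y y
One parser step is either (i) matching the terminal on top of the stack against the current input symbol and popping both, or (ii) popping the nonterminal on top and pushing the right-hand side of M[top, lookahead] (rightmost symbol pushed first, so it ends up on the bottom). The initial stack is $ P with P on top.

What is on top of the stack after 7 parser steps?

step 1: stack=$ P  input=b e y y $  — expand P -> b T
step 2: stack=$ T b  input=b e y y $  — match b
step 3: stack=$ T  input=e y y $  — expand T -> U
step 4: stack=$ U  input=e y y $  — expand U -> e P
step 5: stack=$ P e  input=e y y $  — match e
step 6: stack=$ P  input=y y $  — expand P -> y y
step 7: stack=$ y y  input=y y $  — match y
Stack after step 7: $ y (top = y).

y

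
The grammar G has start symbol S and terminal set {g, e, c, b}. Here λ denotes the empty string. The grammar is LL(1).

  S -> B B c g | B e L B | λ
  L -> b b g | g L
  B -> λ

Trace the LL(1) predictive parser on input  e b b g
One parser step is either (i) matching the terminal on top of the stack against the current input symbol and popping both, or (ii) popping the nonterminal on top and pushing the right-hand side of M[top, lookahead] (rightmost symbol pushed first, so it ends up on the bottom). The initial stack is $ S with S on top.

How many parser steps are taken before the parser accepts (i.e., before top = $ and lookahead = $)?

8

     Stack      Input      Action
  1  $ S        e b b g $  expand S -> B e L B
  2  $ B L e B  e b b g $  expand B -> λ
  3  $ B L e    e b b g $  match e
  4  $ B L      b b g $    expand L -> b b g
  5  $ B g b b  b b g $    match b
  6  $ B g b    b g $      match b
  7  $ B g      g $        match g
  8  $ B        $          expand B -> λ
Accept reached after 8 steps.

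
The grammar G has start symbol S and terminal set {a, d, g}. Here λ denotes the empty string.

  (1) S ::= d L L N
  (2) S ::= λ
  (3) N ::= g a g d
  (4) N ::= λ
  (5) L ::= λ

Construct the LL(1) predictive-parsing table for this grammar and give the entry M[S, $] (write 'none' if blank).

FIRST(S): from S::=d L L N we get {d}; from S::=λ we get {λ}. So FIRST(S) = {λ, d}.
FIRST(N): from N::=g a g d we get {g}; from N::=λ we get {λ}. So FIRST(N) = {λ, g}.
FIRST(L): from L::=λ we get {λ}. So FIRST(L) = {λ}.
FOLLOW(S) includes $ since S is the start symbol.
FOLLOW(S): S appears on no right-hand side. Thus FOLLOW(S) = {$}.
For S ::= d L L N: FIRST(d L L N) = {d}, so it goes in M[S, t] for t ∈ {d}.
For S ::= λ: FIRST(λ) = {λ}, so it goes in M[S, t] for t ∈ {}; since λ ∈ FIRST, also for every t ∈ FOLLOW(S) = {$}.

S ::= λ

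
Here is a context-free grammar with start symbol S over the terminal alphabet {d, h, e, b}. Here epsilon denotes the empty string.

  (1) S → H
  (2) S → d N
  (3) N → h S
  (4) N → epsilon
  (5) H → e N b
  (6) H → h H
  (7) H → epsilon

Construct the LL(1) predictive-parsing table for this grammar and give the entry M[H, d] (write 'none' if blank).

FIRST(N): from N→h S we get {h}; from N→epsilon we get {epsilon}. So FIRST(N) = {epsilon, h}.
FIRST(H): from H→e N b we get {e}; from H→h H we get {h}; from H→epsilon we get {epsilon}. So FIRST(H) = {epsilon, e, h}.
FIRST(S): from S→H we get {epsilon, e, h}; from S→d N we get {d}. So FIRST(S) = {epsilon, d, e, h}.
FOLLOW(S) includes $ since S is the start symbol.
FOLLOW(S): in N→h S, the suffix after S is empty, so FOLLOW(S) ⊇ FOLLOW(N) = {$, b}. Thus FOLLOW(S) = {$, b}.
FOLLOW(H): in S→H, the suffix after H is empty, so FOLLOW(H) ⊇ FOLLOW(S) = {$, b}; in H→h H, the suffix after H is empty (adds nothing new). Thus FOLLOW(H) = {$, b}.
For H → e N b: FIRST(e N b) = {e}, so it goes in M[H, t] for t ∈ {e}.
For H → h H: FIRST(h H) = {h}, so it goes in M[H, t] for t ∈ {h}.
For H → epsilon: FIRST(epsilon) = {epsilon}, so it goes in M[H, t] for t ∈ {}; since epsilon ∈ FIRST, also for every t ∈ FOLLOW(H) = {$, b}.
None of these place a production in M[H, d].

none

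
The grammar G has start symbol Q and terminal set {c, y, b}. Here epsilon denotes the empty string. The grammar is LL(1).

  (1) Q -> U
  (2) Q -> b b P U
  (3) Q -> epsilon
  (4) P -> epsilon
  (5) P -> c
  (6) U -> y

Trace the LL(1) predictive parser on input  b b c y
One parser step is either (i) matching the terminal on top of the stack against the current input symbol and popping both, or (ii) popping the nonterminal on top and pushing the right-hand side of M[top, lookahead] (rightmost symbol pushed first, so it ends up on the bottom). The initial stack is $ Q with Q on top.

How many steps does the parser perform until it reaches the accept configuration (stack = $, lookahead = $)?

7

     Stack      Input      Action
  1  $ Q        b b c y $  expand Q -> b b P U
  2  $ U P b b  b b c y $  match b
  3  $ U P b    b c y $    match b
  4  $ U P      c y $      expand P -> c
  5  $ U c      c y $      match c
  6  $ U        y $        expand U -> y
  7  $ y        y $        match y
Accept reached after 7 steps.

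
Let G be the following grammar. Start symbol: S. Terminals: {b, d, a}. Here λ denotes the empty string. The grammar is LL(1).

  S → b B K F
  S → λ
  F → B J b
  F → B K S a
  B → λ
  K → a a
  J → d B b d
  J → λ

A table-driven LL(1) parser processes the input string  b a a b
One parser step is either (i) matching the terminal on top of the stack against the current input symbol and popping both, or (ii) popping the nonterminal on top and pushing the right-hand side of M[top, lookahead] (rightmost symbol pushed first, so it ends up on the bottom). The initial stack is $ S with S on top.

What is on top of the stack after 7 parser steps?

step 1: stack=$ S  input=b a a b $  — expand S → b B K F
step 2: stack=$ F K B b  input=b a a b $  — match b
step 3: stack=$ F K B  input=a a b $  — expand B → λ
step 4: stack=$ F K  input=a a b $  — expand K → a a
step 5: stack=$ F a a  input=a a b $  — match a
step 6: stack=$ F a  input=a b $  — match a
step 7: stack=$ F  input=b $  — expand F → B J b
Stack after step 7: $ b J B (top = B).

B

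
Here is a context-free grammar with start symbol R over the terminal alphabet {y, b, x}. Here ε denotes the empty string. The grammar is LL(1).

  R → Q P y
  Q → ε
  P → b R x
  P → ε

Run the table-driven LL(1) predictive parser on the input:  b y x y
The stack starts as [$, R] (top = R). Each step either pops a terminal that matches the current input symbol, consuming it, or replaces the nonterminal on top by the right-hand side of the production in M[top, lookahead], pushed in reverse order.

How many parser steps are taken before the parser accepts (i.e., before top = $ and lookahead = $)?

10

      Stack        Input      Action
   1  $ R          b y x y $  expand R → Q P y
   2  $ y P Q      b y x y $  expand Q → ε
   3  $ y P        b y x y $  expand P → b R x
   4  $ y x R b    b y x y $  match b
   5  $ y x R      y x y $    expand R → Q P y
   6  $ y x y P Q  y x y $    expand Q → ε
   7  $ y x y P    y x y $    expand P → ε
   8  $ y x y      y x y $    match y
   9  $ y x        x y $      match x
  10  $ y          y $        match y
Accept reached after 10 steps.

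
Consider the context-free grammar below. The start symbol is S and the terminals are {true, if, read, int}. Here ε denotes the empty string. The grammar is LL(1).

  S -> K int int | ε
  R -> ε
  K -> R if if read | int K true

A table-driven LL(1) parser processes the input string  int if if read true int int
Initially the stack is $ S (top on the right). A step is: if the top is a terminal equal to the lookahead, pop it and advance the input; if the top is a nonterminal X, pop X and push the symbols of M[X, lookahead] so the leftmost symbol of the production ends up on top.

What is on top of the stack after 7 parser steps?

read

     Stack                        Input                          Action
  1  $ S                          int if if read true int int $  expand S -> K int int
  2  $ int int K                  int if if read true int int $  expand K -> int K true
  3  $ int int true K int         int if if read true int int $  match int
  4  $ int int true K             if if read true int int $      expand K -> R if if read
  5  $ int int true read if if R  if if read true int int $      expand R -> ε
  6  $ int int true read if if    if if read true int int $      match if
  7  $ int int true read if       if read true int int $         match if
Stack after step 7: $ int int true read (top = read).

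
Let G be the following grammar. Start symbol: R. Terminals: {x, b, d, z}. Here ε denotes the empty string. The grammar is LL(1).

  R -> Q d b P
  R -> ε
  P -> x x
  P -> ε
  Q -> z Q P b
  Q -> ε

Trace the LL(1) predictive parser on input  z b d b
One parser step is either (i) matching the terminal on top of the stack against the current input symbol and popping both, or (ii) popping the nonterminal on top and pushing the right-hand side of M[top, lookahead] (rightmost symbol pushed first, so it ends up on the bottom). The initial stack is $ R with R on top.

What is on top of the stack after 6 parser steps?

d

step 1: stack=$ R  input=z b d b $  — expand R -> Q d b P
step 2: stack=$ P b d Q  input=z b d b $  — expand Q -> z Q P b
step 3: stack=$ P b d b P Q z  input=z b d b $  — match z
step 4: stack=$ P b d b P Q  input=b d b $  — expand Q -> ε
step 5: stack=$ P b d b P  input=b d b $  — expand P -> ε
step 6: stack=$ P b d b  input=b d b $  — match b
Stack after step 6: $ P b d (top = d).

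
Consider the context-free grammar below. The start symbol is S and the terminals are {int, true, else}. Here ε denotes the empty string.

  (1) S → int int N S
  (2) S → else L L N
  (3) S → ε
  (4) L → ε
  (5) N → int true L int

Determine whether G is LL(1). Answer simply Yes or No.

Yes

FIRST(S) = {ε, else, int}
FIRST(L) = {ε}
FIRST(N) = {int}
FOLLOW(S) = {$}
FOLLOW(L) = {int}
FOLLOW(N) = {$, else, int}
Each cell of M receives at most one production.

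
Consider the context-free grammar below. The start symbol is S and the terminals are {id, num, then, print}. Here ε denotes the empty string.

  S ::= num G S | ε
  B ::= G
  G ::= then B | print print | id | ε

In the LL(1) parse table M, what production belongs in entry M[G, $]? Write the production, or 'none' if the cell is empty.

G ::= ε

FIRST(S): from S::=num G S we get {num}; from S::=ε we get {ε}. So FIRST(S) = {ε, num}.
FIRST(G): from G::=then B we get {then}; from G::=print print we get {print}; from G::=id we get {id}; from G::=ε we get {ε}. So FIRST(G) = {ε, id, print, then}.
FIRST(B): from B::=G we get {ε, id, print, then}. So FIRST(B) = {ε, id, print, then}.
FOLLOW(S) includes $ since S is the start symbol.
FOLLOW(S): in S::=num G S, the suffix after S is empty (adds nothing new). Thus FOLLOW(S) = {$}.
FOLLOW(B): in G::=then B, the suffix after B is empty, so FOLLOW(B) ⊇ FOLLOW(G) = {$, num}. Thus FOLLOW(B) = {$, num}.
FOLLOW(G): in S::=num G S, G is followed by S with FIRST {ε, num}; in S::=num G S, the suffix after G is nullable, so FOLLOW(G) ⊇ FOLLOW(S) = {$}; in B::=G, the suffix after G is empty, so FOLLOW(G) ⊇ FOLLOW(B) = {$, num}. Thus FOLLOW(G) = {$, num}.
For G ::= then B: FIRST(then B) = {then}, so it goes in M[G, t] for t ∈ {then}.
For G ::= print print: FIRST(print print) = {print}, so it goes in M[G, t] for t ∈ {print}.
For G ::= id: FIRST(id) = {id}, so it goes in M[G, t] for t ∈ {id}.
For G ::= ε: FIRST(ε) = {ε}, so it goes in M[G, t] for t ∈ {}; since ε ∈ FIRST, also for every t ∈ FOLLOW(G) = {$, num}.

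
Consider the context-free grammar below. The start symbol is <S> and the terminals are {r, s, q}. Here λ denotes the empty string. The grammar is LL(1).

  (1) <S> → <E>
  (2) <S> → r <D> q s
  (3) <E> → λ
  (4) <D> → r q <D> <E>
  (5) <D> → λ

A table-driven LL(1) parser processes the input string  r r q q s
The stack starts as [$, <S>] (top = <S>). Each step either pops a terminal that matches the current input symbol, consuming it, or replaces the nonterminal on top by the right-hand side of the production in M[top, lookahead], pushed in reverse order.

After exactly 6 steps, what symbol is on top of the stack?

<E>

step 1: stack=$ <S>  input=r r q q s $  — expand <S> → r <D> q s
step 2: stack=$ s q <D> r  input=r r q q s $  — match r
step 3: stack=$ s q <D>  input=r q q s $  — expand <D> → r q <D> <E>
step 4: stack=$ s q <E> <D> q r  input=r q q s $  — match r
step 5: stack=$ s q <E> <D> q  input=q q s $  — match q
step 6: stack=$ s q <E> <D>  input=q s $  — expand <D> → λ
Stack after step 6: $ s q <E> (top = <E>).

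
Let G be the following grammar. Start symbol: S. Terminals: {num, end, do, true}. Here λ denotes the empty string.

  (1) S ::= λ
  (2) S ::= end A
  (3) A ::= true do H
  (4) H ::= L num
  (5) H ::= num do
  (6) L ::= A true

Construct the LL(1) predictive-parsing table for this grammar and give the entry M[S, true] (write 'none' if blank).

none

FIRST(S) = {λ, end}
FIRST(A) = {true}
FIRST(L) = {true}  (via A true)
FIRST(H) = {num, true}  (via L num)
FOLLOW(S) includes $ since S is the start symbol.
FOLLOW(S): S appears on no right-hand side. Thus FOLLOW(S) = {$}.
For S ::= λ: FIRST(λ) = {λ}, so it goes in M[S, t] for t ∈ {}; since λ ∈ FIRST, also for every t ∈ FOLLOW(S) = {$}.
For S ::= end A: FIRST(end A) = {end}, so it goes in M[S, t] for t ∈ {end}.
None of these place a production in M[S, true].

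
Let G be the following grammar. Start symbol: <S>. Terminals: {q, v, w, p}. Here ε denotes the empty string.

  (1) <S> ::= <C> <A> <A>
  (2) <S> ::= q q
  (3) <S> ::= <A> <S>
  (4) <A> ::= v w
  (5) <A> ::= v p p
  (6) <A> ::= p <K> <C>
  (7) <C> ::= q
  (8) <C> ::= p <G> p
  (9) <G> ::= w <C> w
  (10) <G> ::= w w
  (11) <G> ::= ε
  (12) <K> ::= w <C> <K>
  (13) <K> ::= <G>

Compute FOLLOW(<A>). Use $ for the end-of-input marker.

FIRST(<A>) = {p, v}
FIRST(<C>) = {p, q}
FIRST(<G>) = {ε, w}
FIRST(<S>) = {p, q, v}  (via <C> <A> <A>, <A> <S>)
FIRST(<K>) = {ε, w}  (via <G>)
FOLLOW(<S>) includes $ since <S> is the start symbol.
FOLLOW(<S>): in <S>::=<A> <S>, the suffix after <S> is empty (adds nothing new). Thus FOLLOW(<S>) = {$}.
FOLLOW(<A>): in <S>::=<C> <A> <A> (occurrence 1), <A> is followed by <A> with FIRST {p, v}; in <S>::=<C> <A> <A> (occurrence 2), the suffix after <A> is empty, so FOLLOW(<A>) ⊇ FOLLOW(<S>) = {$}; in <S>::=<A> <S>, <A> is followed by <S> with FIRST {p, q, v}. Thus FOLLOW(<A>) = {$, p, q, v}.
FOLLOW(<K>): in <A>::=p <K> <C>, <K> is followed by <C> with FIRST {p, q}; in <K>::=w <C> <K>, the suffix after <K> is empty (adds nothing new). Thus FOLLOW(<K>) = {p, q}.
FOLLOW(<C>): in <S>::=<C> <A> <A>, <C> is followed by <A> <A> with FIRST {p, v}; in <A>::=p <K> <C>, the suffix after <C> is empty, so FOLLOW(<C>) ⊇ FOLLOW(<A>) = {$, p, q, v}; in <G>::=w <C> w, <C> is followed by w with FIRST {w}; in <K>::=w <C> <K>, <C> is followed by <K> with FIRST {ε, w}; in <K>::=w <C> <K>, the suffix after <C> is nullable, so FOLLOW(<C>) ⊇ FOLLOW(<K>) = {p, q}. Thus FOLLOW(<C>) = {$, p, q, v, w}.
FOLLOW(<G>): in <C>::=p <G> p, <G> is followed by p with FIRST {p}; in <K>::=<G>, the suffix after <G> is empty, so FOLLOW(<G>) ⊇ FOLLOW(<K>) = {p, q}. Thus FOLLOW(<G>) = {p, q}.

{$, p, q, v}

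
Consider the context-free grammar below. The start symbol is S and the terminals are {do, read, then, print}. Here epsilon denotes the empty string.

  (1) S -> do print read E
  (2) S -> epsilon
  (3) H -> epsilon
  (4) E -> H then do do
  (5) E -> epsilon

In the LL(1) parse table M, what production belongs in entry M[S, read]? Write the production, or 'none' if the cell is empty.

FIRST(S) = {epsilon, do}
FIRST(H) = {epsilon}
FIRST(E) = {epsilon, then}  (via H then do do)
FOLLOW(S) includes $ since S is the start symbol.
FOLLOW(S): S appears on no right-hand side. Thus FOLLOW(S) = {$}.
For S -> do print read E: FIRST(do print read E) = {do}, so it goes in M[S, t] for t ∈ {do}.
For S -> epsilon: FIRST(epsilon) = {epsilon}, so it goes in M[S, t] for t ∈ {}; since epsilon ∈ FIRST, also for every t ∈ FOLLOW(S) = {$}.
None of these place a production in M[S, read].

none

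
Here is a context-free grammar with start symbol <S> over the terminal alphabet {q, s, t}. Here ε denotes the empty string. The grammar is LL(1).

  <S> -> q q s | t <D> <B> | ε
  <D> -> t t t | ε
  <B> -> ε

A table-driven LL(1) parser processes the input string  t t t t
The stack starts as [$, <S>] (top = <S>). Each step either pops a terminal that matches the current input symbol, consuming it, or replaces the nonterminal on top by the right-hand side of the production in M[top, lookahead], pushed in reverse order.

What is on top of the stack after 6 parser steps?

<B>

     Stack        Input      Action
  1  $ <S>        t t t t $  expand <S> -> t <D> <B>
  2  $ <B> <D> t  t t t t $  match t
  3  $ <B> <D>    t t t $    expand <D> -> t t t
  4  $ <B> t t t  t t t $    match t
  5  $ <B> t t    t t $      match t
  6  $ <B> t      t $        match t
Stack after step 6: $ <B> (top = <B>).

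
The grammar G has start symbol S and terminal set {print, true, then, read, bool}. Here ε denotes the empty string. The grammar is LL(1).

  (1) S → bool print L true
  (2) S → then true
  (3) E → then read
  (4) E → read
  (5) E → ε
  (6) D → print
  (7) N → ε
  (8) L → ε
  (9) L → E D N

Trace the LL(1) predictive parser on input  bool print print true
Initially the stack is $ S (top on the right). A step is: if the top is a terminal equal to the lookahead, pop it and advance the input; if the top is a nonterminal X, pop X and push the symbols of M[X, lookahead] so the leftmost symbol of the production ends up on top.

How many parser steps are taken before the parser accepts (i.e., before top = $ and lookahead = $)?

     Stack                Input                    Action
  1  $ S                  bool print print true $  expand S → bool print L true
  2  $ true L print bool  bool print print true $  match bool
  3  $ true L print       print print true $       match print
  4  $ true L             print true $             expand L → E D N
  5  $ true N D E         print true $             expand E → ε
  6  $ true N D           print true $             expand D → print
  7  $ true N print       print true $             match print
  8  $ true N             true $                   expand N → ε
  9  $ true               true $                   match true
Accept reached after 9 steps.

9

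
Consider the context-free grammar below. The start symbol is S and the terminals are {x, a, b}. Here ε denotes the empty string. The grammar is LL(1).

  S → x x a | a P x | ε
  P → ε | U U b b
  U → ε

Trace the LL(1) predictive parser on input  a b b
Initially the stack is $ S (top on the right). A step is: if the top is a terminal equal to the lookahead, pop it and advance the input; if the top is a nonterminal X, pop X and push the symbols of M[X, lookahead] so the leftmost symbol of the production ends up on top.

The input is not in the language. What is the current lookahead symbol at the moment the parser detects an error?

     Stack        Input    Action
  1  $ S          a b b $  expand S → a P x
  2  $ x P a      a b b $  match a
  3  $ x P        b b $    expand P → U U b b
  4  $ x b b U U  b b $    expand U → ε
  5  $ x b b U    b b $    expand U → ε
  6  $ x b b      b b $    match b
  7  $ x b        b $      match b
  8  $ x          $        error: top is terminal x but lookahead is $

$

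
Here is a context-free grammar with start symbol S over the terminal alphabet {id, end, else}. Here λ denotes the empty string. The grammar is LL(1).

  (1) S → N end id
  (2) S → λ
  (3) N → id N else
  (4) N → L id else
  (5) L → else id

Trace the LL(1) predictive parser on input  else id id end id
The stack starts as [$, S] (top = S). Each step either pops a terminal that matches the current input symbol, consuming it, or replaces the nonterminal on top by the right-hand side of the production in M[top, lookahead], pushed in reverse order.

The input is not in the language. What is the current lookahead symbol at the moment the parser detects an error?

end

step 1: stack=$ S  input=else id id end id $  — expand S → N end id
step 2: stack=$ id end N  input=else id id end id $  — expand N → L id else
step 3: stack=$ id end else id L  input=else id id end id $  — expand L → else id
step 4: stack=$ id end else id id else  input=else id id end id $  — match else
step 5: stack=$ id end else id id  input=id id end id $  — match id
step 6: stack=$ id end else id  input=id end id $  — match id
step 7: stack=$ id end else  input=end id $  — error: top is terminal else but lookahead is end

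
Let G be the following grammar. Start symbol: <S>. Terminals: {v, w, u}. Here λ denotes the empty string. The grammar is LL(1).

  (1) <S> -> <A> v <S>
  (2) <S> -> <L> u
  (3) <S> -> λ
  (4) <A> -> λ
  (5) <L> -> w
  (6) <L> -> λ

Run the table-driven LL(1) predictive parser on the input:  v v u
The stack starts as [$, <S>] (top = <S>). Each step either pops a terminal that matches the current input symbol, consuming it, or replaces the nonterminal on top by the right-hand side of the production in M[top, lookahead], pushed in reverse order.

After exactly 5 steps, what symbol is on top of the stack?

step 1: stack=$ <S>  input=v v u $  — expand <S> -> <A> v <S>
step 2: stack=$ <S> v <A>  input=v v u $  — expand <A> -> λ
step 3: stack=$ <S> v  input=v v u $  — match v
step 4: stack=$ <S>  input=v u $  — expand <S> -> <A> v <S>
step 5: stack=$ <S> v <A>  input=v u $  — expand <A> -> λ
Stack after step 5: $ <S> v (top = v).

v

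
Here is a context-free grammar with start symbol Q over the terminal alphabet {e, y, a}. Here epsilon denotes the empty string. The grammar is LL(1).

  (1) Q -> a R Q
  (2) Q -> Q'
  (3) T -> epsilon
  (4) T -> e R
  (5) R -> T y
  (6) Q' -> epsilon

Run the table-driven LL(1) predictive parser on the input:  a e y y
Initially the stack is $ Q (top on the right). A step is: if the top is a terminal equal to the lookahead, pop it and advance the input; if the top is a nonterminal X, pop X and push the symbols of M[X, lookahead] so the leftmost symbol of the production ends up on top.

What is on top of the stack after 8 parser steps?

     Stack      Input      Action
  1  $ Q        a e y y $  expand Q -> a R Q
  2  $ Q R a    a e y y $  match a
  3  $ Q R      e y y $    expand R -> T y
  4  $ Q y T    e y y $    expand T -> e R
  5  $ Q y R e  e y y $    match e
  6  $ Q y R    y y $      expand R -> T y
  7  $ Q y y T  y y $      expand T -> epsilon
  8  $ Q y y    y y $      match y
Stack after step 8: $ Q y (top = y).

y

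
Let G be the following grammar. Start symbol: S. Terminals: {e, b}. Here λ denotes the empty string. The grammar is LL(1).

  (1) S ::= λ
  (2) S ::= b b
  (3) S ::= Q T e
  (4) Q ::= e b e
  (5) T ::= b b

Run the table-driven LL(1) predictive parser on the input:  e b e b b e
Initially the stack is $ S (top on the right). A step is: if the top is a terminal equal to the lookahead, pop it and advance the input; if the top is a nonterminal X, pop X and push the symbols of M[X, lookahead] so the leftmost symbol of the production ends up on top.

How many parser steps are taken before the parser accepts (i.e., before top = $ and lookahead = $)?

9

     Stack        Input          Action
  1  $ S          e b e b b e $  expand S ::= Q T e
  2  $ e T Q      e b e b b e $  expand Q ::= e b e
  3  $ e T e b e  e b e b b e $  match e
  4  $ e T e b    b e b b e $    match b
  5  $ e T e      e b b e $      match e
  6  $ e T        b b e $        expand T ::= b b
  7  $ e b b      b b e $        match b
  8  $ e b        b e $          match b
  9  $ e          e $            match e
Accept reached after 9 steps.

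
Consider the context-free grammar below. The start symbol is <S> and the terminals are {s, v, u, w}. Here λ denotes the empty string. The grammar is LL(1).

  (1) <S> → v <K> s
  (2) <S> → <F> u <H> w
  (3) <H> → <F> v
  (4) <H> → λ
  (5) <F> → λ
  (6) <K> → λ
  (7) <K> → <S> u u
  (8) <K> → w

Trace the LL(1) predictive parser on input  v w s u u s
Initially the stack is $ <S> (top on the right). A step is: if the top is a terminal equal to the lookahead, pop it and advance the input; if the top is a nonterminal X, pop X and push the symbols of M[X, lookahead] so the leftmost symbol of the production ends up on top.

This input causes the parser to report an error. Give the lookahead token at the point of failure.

step 1: stack=$ <S>  input=v w s u u s $  — expand <S> → v <K> s
step 2: stack=$ s <K> v  input=v w s u u s $  — match v
step 3: stack=$ s <K>  input=w s u u s $  — expand <K> → w
step 4: stack=$ s w  input=w s u u s $  — match w
step 5: stack=$ s  input=s u u s $  — match s
step 6: stack=$  input=u u s $  — error: stack empty but input remains

u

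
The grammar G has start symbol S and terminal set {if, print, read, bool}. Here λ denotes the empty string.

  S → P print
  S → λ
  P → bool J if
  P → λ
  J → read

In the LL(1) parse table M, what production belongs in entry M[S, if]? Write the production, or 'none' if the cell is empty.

none

FIRST(P) = {λ, bool}
FIRST(J) = {read}
FIRST(S) = {λ, bool, print}  (via P print)
FOLLOW(S) includes $ since S is the start symbol.
FOLLOW(S): S appears on no right-hand side. Thus FOLLOW(S) = {$}.
For S → P print: FIRST(P print) = {bool, print}, so it goes in M[S, t] for t ∈ {bool, print}.
For S → λ: FIRST(λ) = {λ}, so it goes in M[S, t] for t ∈ {}; since λ ∈ FIRST, also for every t ∈ FOLLOW(S) = {$}.
None of these place a production in M[S, if].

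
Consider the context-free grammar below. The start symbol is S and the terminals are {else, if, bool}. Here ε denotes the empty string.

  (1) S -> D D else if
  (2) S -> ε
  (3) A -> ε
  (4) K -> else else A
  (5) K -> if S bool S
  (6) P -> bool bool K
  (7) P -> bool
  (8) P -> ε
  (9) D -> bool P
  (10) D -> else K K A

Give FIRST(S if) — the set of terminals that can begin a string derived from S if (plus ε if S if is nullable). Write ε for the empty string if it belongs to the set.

{bool, else, if}

FIRST(A): from A->ε we get {ε}. So FIRST(A) = {ε}.
FIRST(K): from K->else else A we get {else}; from K->if S bool S we get {if}. So FIRST(K) = {else, if}.
FIRST(P): from P->bool bool K we get {bool}; from P->bool we get {bool}; from P->ε we get {ε}. So FIRST(P) = {ε, bool}.
FIRST(D): from D->bool P we get {bool}; from D->else K K A we get {else}. So FIRST(D) = {bool, else}.
FIRST(S): from S->D D else if we get {bool, else}; from S->ε we get {ε}. So FIRST(S) = {ε, bool, else}.
FIRST(S if): take FIRST of each symbol in turn, carrying on past any symbol whose FIRST contains ε; result {bool, else, if}.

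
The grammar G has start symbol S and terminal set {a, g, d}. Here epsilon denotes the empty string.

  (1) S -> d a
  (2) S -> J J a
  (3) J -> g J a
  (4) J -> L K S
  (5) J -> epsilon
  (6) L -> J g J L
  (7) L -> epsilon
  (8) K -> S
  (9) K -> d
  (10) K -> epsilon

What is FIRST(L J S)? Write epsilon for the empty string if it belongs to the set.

{a, d, g}

FIRST(S) = {a, d, g}  (via J J a)
FIRST(K) = {epsilon, a, d, g}  (via S)
FIRST(J) = {epsilon, a, d, g}  (via L K S)
FIRST(L) = {epsilon, a, d, g}  (via J g J L)
FIRST(L J S): take FIRST of each symbol in turn, carrying on past any symbol whose FIRST contains epsilon; result {a, d, g}.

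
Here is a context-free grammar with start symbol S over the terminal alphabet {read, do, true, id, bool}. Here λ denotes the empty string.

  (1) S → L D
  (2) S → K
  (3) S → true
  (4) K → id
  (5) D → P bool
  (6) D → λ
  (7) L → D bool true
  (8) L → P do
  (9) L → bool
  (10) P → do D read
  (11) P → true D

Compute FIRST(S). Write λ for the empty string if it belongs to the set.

{bool, do, id, true}

FIRST(K) = {id}
FIRST(P) = {do, true}
FIRST(D) = {λ, do, true}  (via P bool)
FIRST(L) = {bool, do, true}  (via D bool true, P do)
FIRST(S) = {bool, do, id, true}  (via L D, K)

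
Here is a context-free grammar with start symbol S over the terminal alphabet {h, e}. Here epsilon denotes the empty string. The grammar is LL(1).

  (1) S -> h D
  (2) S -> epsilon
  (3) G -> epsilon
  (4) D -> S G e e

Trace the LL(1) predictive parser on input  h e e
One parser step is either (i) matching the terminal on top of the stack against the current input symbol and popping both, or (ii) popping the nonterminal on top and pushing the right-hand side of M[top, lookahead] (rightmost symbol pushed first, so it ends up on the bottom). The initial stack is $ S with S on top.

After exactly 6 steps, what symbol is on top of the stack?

     Stack      Input    Action
  1  $ S        h e e $  expand S -> h D
  2  $ D h      h e e $  match h
  3  $ D        e e $    expand D -> S G e e
  4  $ e e G S  e e $    expand S -> epsilon
  5  $ e e G    e e $    expand G -> epsilon
  6  $ e e      e e $    match e
Stack after step 6: $ e (top = e).

e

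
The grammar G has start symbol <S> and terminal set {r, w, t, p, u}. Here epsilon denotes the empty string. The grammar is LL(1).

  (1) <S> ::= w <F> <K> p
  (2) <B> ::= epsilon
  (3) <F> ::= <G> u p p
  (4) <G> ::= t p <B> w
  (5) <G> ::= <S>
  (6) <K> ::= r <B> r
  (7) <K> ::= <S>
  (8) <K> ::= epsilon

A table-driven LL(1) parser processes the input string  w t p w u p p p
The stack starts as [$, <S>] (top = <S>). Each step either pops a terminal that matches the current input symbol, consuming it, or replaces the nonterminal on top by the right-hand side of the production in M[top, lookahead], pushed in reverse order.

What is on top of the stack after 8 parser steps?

step 1: stack=$ <S>  input=w t p w u p p p $  — expand <S> ::= w <F> <K> p
step 2: stack=$ p <K> <F> w  input=w t p w u p p p $  — match w
step 3: stack=$ p <K> <F>  input=t p w u p p p $  — expand <F> ::= <G> u p p
step 4: stack=$ p <K> p p u <G>  input=t p w u p p p $  — expand <G> ::= t p <B> w
step 5: stack=$ p <K> p p u w <B> p t  input=t p w u p p p $  — match t
step 6: stack=$ p <K> p p u w <B> p  input=p w u p p p $  — match p
step 7: stack=$ p <K> p p u w <B>  input=w u p p p $  — expand <B> ::= epsilon
step 8: stack=$ p <K> p p u w  input=w u p p p $  — match w
Stack after step 8: $ p <K> p p u (top = u).

u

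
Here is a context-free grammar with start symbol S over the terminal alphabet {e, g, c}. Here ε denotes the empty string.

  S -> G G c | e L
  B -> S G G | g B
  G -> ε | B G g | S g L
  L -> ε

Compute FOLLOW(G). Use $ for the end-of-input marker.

FIRST(L): from L->ε we get {ε}. So FIRST(L) = {ε}.
FIRST(S): from S->G G c we get {c, e, g}; from S->e L we get {e}. So FIRST(S) = {c, e, g}.
FIRST(B): from B->S G G we get {c, e, g}; from B->g B we get {g}. So FIRST(B) = {c, e, g}.
FIRST(G): from G->ε we get {ε}; from G->B G g we get {c, e, g}; from G->S g L we get {c, e, g}. So FIRST(G) = {ε, c, e, g}.
FOLLOW(S) includes $ since S is the start symbol.
FOLLOW(B): in B->g B, the suffix after B is empty (adds nothing new); in G->B G g, B is followed by G g with FIRST {c, e, g}. Thus FOLLOW(B) = {c, e, g}.
FOLLOW(S): in B->S G G, S is followed by G G with FIRST {ε, c, e, g}; in B->S G G, the suffix after S is nullable, so FOLLOW(S) ⊇ FOLLOW(B) = {c, e, g}; in G->S g L, S is followed by g L with FIRST {g}. Thus FOLLOW(S) = {$, c, e, g}.
FOLLOW(G): in S->G G c (occurrence 1), G is followed by G c with FIRST {c, e, g}; in S->G G c (occurrence 2), G is followed by c with FIRST {c}; in B->S G G (occurrence 1), G is followed by G with FIRST {ε, c, e, g}; in B->S G G (occurrence 1), the suffix after G is nullable, so FOLLOW(G) ⊇ FOLLOW(B) = {c, e, g}; in B->S G G (occurrence 2), the suffix after G is empty, so FOLLOW(G) ⊇ FOLLOW(B) = {c, e, g}; in G->B G g, G is followed by g with FIRST {g}. Thus FOLLOW(G) = {c, e, g}.
FOLLOW(L): in S->e L, the suffix after L is empty, so FOLLOW(L) ⊇ FOLLOW(S) = {$, c, e, g}; in G->S g L, the suffix after L is empty, so FOLLOW(L) ⊇ FOLLOW(G) = {c, e, g}. Thus FOLLOW(L) = {$, c, e, g}.

{c, e, g}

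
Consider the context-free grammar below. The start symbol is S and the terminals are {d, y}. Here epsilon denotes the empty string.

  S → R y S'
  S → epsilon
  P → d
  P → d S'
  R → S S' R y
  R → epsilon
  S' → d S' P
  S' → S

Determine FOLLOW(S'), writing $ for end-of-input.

FIRST(P): from P→d we get {d}; from P→d S' we get {d}. So FIRST(P) = {d}.
FIRST(S): from S→R y S' we get {d, y}; from S→epsilon we get {epsilon}. So FIRST(S) = {epsilon, d, y}.
FIRST(S'): from S'→d S' P we get {d}; from S'→S we get {epsilon, d, y}. So FIRST(S') = {epsilon, d, y}.
FIRST(R): from R→S S' R y we get {d, y}; from R→epsilon we get {epsilon}. So FIRST(R) = {epsilon, d, y}.
FOLLOW(S) includes $ since S is the start symbol.
FOLLOW(R): in S→R y S', R is followed by y S' with FIRST {y}; in R→S S' R y, R is followed by y with FIRST {y}. Thus FOLLOW(R) = {y}.
FOLLOW(S): in R→S S' R y, S is followed by S' R y with FIRST {d, y}; in S'→S, the suffix after S is empty, so FOLLOW(S) ⊇ FOLLOW(S') = {$, d, y}. Thus FOLLOW(S) = {$, d, y}.
FOLLOW(P): in S'→d S' P, the suffix after P is empty, so FOLLOW(P) ⊇ FOLLOW(S') = {$, d, y}. Thus FOLLOW(P) = {$, d, y}.
FOLLOW(S'): in S→R y S', the suffix after S' is empty, so FOLLOW(S') ⊇ FOLLOW(S) = {$, d, y}; in P→d S', the suffix after S' is empty, so FOLLOW(S') ⊇ FOLLOW(P) = {$, d, y}; in R→S S' R y, S' is followed by R y with FIRST {d, y}; in S'→d S' P, S' is followed by P with FIRST {d}. Thus FOLLOW(S') = {$, d, y}.

{$, d, y}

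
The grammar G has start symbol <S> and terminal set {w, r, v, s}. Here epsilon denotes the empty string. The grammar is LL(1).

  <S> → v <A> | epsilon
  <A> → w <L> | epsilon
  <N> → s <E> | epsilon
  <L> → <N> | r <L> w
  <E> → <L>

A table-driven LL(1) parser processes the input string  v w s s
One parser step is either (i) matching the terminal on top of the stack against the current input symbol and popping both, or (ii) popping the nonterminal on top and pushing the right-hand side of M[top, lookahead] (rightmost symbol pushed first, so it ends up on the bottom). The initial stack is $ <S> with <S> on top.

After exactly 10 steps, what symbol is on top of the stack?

s

      Stack    Input      Action
   1  $ <S>    v w s s $  expand <S> → v <A>
   2  $ <A> v  v w s s $  match v
   3  $ <A>    w s s $    expand <A> → w <L>
   4  $ <L> w  w s s $    match w
   5  $ <L>    s s $      expand <L> → <N>
   6  $ <N>    s s $      expand <N> → s <E>
   7  $ <E> s  s s $      match s
   8  $ <E>    s $        expand <E> → <L>
   9  $ <L>    s $        expand <L> → <N>
  10  $ <N>    s $        expand <N> → s <E>
Stack after step 10: $ <E> s (top = s).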